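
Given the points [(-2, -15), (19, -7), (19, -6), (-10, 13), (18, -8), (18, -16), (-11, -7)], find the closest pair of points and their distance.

Computing all pairwise distances among 7 points:

d((-2, -15), (19, -7)) = 22.4722
d((-2, -15), (19, -6)) = 22.8473
d((-2, -15), (-10, 13)) = 29.1204
d((-2, -15), (18, -8)) = 21.1896
d((-2, -15), (18, -16)) = 20.025
d((-2, -15), (-11, -7)) = 12.0416
d((19, -7), (19, -6)) = 1.0 <-- minimum
d((19, -7), (-10, 13)) = 35.2278
d((19, -7), (18, -8)) = 1.4142
d((19, -7), (18, -16)) = 9.0554
d((19, -7), (-11, -7)) = 30.0
d((19, -6), (-10, 13)) = 34.6699
d((19, -6), (18, -8)) = 2.2361
d((19, -6), (18, -16)) = 10.0499
d((19, -6), (-11, -7)) = 30.0167
d((-10, 13), (18, -8)) = 35.0
d((-10, 13), (18, -16)) = 40.3113
d((-10, 13), (-11, -7)) = 20.025
d((18, -8), (18, -16)) = 8.0
d((18, -8), (-11, -7)) = 29.0172
d((18, -16), (-11, -7)) = 30.3645

Closest pair: (19, -7) and (19, -6) with distance 1.0

The closest pair is (19, -7) and (19, -6) with Euclidean distance 1.0. For 7 points, brute-force pairwise comparison is shown above. For large n, the divide-and-conquer algorithm (sort by x, recurse on halves, check the dividing strip) achieves O(n log n).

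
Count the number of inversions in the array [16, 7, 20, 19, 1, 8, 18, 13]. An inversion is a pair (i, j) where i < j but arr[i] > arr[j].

Finding inversions in [16, 7, 20, 19, 1, 8, 18, 13]:

(0, 1): arr[0]=16 > arr[1]=7
(0, 4): arr[0]=16 > arr[4]=1
(0, 5): arr[0]=16 > arr[5]=8
(0, 7): arr[0]=16 > arr[7]=13
(1, 4): arr[1]=7 > arr[4]=1
(2, 3): arr[2]=20 > arr[3]=19
(2, 4): arr[2]=20 > arr[4]=1
(2, 5): arr[2]=20 > arr[5]=8
(2, 6): arr[2]=20 > arr[6]=18
(2, 7): arr[2]=20 > arr[7]=13
(3, 4): arr[3]=19 > arr[4]=1
(3, 5): arr[3]=19 > arr[5]=8
(3, 6): arr[3]=19 > arr[6]=18
(3, 7): arr[3]=19 > arr[7]=13
(6, 7): arr[6]=18 > arr[7]=13

Total inversions: 15

The array has 15 inversion(s): (0,1), (0,4), (0,5), (0,7), (1,4), (2,3), (2,4), (2,5), (2,6), (2,7), (3,4), (3,5), (3,6), (3,7), (6,7). Each pair (i,j) satisfies i < j and arr[i] > arr[j].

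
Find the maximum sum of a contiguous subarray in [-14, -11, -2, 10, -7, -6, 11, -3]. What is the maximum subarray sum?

Using Kadane's algorithm on [-14, -11, -2, 10, -7, -6, 11, -3]:

Scanning through the array:
Position 1 (value -11): max_ending_here = -11, max_so_far = -11
Position 2 (value -2): max_ending_here = -2, max_so_far = -2
Position 3 (value 10): max_ending_here = 10, max_so_far = 10
Position 4 (value -7): max_ending_here = 3, max_so_far = 10
Position 5 (value -6): max_ending_here = -3, max_so_far = 10
Position 6 (value 11): max_ending_here = 11, max_so_far = 11
Position 7 (value -3): max_ending_here = 8, max_so_far = 11

Maximum subarray: [11]
Maximum sum: 11

The maximum subarray is [11] with sum 11. This subarray runs from index 6 to index 6.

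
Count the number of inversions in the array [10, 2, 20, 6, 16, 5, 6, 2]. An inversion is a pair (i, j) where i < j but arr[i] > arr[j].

Finding inversions in [10, 2, 20, 6, 16, 5, 6, 2]:

(0, 1): arr[0]=10 > arr[1]=2
(0, 3): arr[0]=10 > arr[3]=6
(0, 5): arr[0]=10 > arr[5]=5
(0, 6): arr[0]=10 > arr[6]=6
(0, 7): arr[0]=10 > arr[7]=2
(2, 3): arr[2]=20 > arr[3]=6
(2, 4): arr[2]=20 > arr[4]=16
(2, 5): arr[2]=20 > arr[5]=5
(2, 6): arr[2]=20 > arr[6]=6
(2, 7): arr[2]=20 > arr[7]=2
(3, 5): arr[3]=6 > arr[5]=5
(3, 7): arr[3]=6 > arr[7]=2
(4, 5): arr[4]=16 > arr[5]=5
(4, 6): arr[4]=16 > arr[6]=6
(4, 7): arr[4]=16 > arr[7]=2
(5, 7): arr[5]=5 > arr[7]=2
(6, 7): arr[6]=6 > arr[7]=2

Total inversions: 17

The array has 17 inversion(s): (0,1), (0,3), (0,5), (0,6), (0,7), (2,3), (2,4), (2,5), (2,6), (2,7), (3,5), (3,7), (4,5), (4,6), (4,7), (5,7), (6,7). Each pair (i,j) satisfies i < j and arr[i] > arr[j].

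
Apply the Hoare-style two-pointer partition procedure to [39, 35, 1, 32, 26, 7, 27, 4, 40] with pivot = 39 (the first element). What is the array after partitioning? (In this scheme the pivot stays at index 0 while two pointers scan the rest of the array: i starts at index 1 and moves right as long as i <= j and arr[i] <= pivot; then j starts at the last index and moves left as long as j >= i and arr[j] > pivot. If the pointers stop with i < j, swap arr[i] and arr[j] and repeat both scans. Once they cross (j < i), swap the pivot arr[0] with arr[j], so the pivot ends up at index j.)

Hoare-style two-pointer partition with pivot = 39:

Initial array: [39, 35, 1, 32, 26, 7, 27, 4, 40]

Pointers start at i = 1, j = 8.
i ends at 8, j ends at 7: the pointers have crossed (j < i), so scanning stops.

Swap pivot arr[0] with arr[7] to place pivot at position 7: [4, 35, 1, 32, 26, 7, 27, 39, 40]
Pivot position: 7

After partitioning with pivot 39, the array becomes [4, 35, 1, 32, 26, 7, 27, 39, 40]. The pivot is placed at index 7. All elements to the left of the pivot are <= 39, and all elements to the right are > 39.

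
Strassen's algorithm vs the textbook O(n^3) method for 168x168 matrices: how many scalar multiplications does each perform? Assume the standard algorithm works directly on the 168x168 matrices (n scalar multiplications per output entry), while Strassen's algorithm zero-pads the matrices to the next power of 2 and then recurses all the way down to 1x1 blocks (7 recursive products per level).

Matrix multiplication for 168x168 matrices:

Strassen's algorithm requires power-of-2 dimensions. Pad 168x168 to 256x256 (next power of 2).

Standard algorithm: 168^3 = 4741632 multiplications
Strassen's algorithm: 7^(log2(256)) = 7^8 = 5764801 multiplications
Difference: 4741632 - 5764801 = -1023169 (Strassen uses MORE here due to padding overhead — for small or just-over-power-of-2 n, padding can outweigh the per-level savings)

Standard: 4741632 multiplications (168^3). Strassen: 5764801 multiplications (7^8, after padding to 256x256). Strassen reduces 8 recursive multiplications to 7 at each level.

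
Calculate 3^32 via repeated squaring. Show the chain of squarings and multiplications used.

Computing 3^32 by squaring (build up from 3^1; each line after the first costs one multiplication):

3^1 = 3
3^2 = (3^1)^2 = 3^2 = 9
3^4 = (3^2)^2 = 9^2 = 81
3^8 = (3^4)^2 = 81^2 = 6561
3^16 = (3^8)^2 = 6561^2 = 43046721
3^32 = (3^16)^2 = 43046721^2 = 1853020188851841

Result: 1853020188851841
Multiplications needed: 5 (5 lines after 3^1)

3^32 = 1853020188851841. Using exponentiation by squaring, this requires 5 multiplications. The key idea: if the exponent is even, square the half-power; if odd, multiply by the base once.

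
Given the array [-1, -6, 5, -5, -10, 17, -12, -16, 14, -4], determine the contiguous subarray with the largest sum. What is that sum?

Using Kadane's algorithm on [-1, -6, 5, -5, -10, 17, -12, -16, 14, -4]:

Scanning through the array:
Position 1 (value -6): max_ending_here = -6, max_so_far = -1
Position 2 (value 5): max_ending_here = 5, max_so_far = 5
Position 3 (value -5): max_ending_here = 0, max_so_far = 5
Position 4 (value -10): max_ending_here = -10, max_so_far = 5
Position 5 (value 17): max_ending_here = 17, max_so_far = 17
Position 6 (value -12): max_ending_here = 5, max_so_far = 17
Position 7 (value -16): max_ending_here = -11, max_so_far = 17
Position 8 (value 14): max_ending_here = 14, max_so_far = 17
Position 9 (value -4): max_ending_here = 10, max_so_far = 17

Maximum subarray: [17]
Maximum sum: 17

The maximum subarray is [17] with sum 17. This subarray runs from index 5 to index 5.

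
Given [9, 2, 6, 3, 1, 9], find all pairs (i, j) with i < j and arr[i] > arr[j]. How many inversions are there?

Finding inversions in [9, 2, 6, 3, 1, 9]:

(0, 1): arr[0]=9 > arr[1]=2
(0, 2): arr[0]=9 > arr[2]=6
(0, 3): arr[0]=9 > arr[3]=3
(0, 4): arr[0]=9 > arr[4]=1
(1, 4): arr[1]=2 > arr[4]=1
(2, 3): arr[2]=6 > arr[3]=3
(2, 4): arr[2]=6 > arr[4]=1
(3, 4): arr[3]=3 > arr[4]=1

Total inversions: 8

The array has 8 inversion(s): (0,1), (0,2), (0,3), (0,4), (1,4), (2,3), (2,4), (3,4). Each pair (i,j) satisfies i < j and arr[i] > arr[j].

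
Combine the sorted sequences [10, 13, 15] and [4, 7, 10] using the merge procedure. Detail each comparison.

Merging process:

Compare 10 vs 4: take 4 from right. Merged: [4]
Compare 10 vs 7: take 7 from right. Merged: [4, 7]
Compare 10 vs 10: take 10 from left. Merged: [4, 7, 10]
Compare 13 vs 10: take 10 from right. Merged: [4, 7, 10, 10]
Append remaining from left: [13, 15]. Merged: [4, 7, 10, 10, 13, 15]

Final merged array: [4, 7, 10, 10, 13, 15]
Total comparisons: 4

The merged array is [4, 7, 10, 10, 13, 15], requiring 4 comparisons. The merge step runs in O(n) time where n is the total number of elements.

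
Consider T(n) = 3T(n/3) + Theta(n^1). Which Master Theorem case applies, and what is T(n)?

Master Theorem for T(n) = 3T(n/3) + O(n^1):

a = 3, b = 3, c = 1
log_b(a) = log_3(3) = 1.0000

Case 2: c = 1 = log_3(3) = 1.0000
T(n) = O(n^1 log n) = O(n log n)

For T(n) = 3T(n/3) + O(n^1): log_3(3) = 1.0000. This is Case 2 of the Master Theorem (c = log_b(a), equal work at all levels), giving O(n log n).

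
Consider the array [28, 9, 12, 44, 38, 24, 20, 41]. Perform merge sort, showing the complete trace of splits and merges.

Merge sort trace:

Split: [28, 9, 12, 44, 38, 24, 20, 41] -> [28, 9, 12, 44] and [38, 24, 20, 41]
  Split: [28, 9, 12, 44] -> [28, 9] and [12, 44]
    Split: [28, 9] -> [28] and [9]
    Merge: [28] + [9] -> [9, 28]
    Split: [12, 44] -> [12] and [44]
    Merge: [12] + [44] -> [12, 44]
  Merge: [9, 28] + [12, 44] -> [9, 12, 28, 44]
  Split: [38, 24, 20, 41] -> [38, 24] and [20, 41]
    Split: [38, 24] -> [38] and [24]
    Merge: [38] + [24] -> [24, 38]
    Split: [20, 41] -> [20] and [41]
    Merge: [20] + [41] -> [20, 41]
  Merge: [24, 38] + [20, 41] -> [20, 24, 38, 41]
Merge: [9, 12, 28, 44] + [20, 24, 38, 41] -> [9, 12, 20, 24, 28, 38, 41, 44]

Final sorted array: [9, 12, 20, 24, 28, 38, 41, 44]

The merge sort proceeds by recursively splitting the array and merging sorted halves.
After all merges, the sorted array is [9, 12, 20, 24, 28, 38, 41, 44].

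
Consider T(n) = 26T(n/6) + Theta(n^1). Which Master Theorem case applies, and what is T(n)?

Master Theorem for T(n) = 26T(n/6) + O(n^1):

a = 26, b = 6, c = 1
log_b(a) = log_6(26) = 1.8184

Case 1: c = 1 < log_6(26) = 1.8184
T(n) = O(n^(log_6 26))

For T(n) = 26T(n/6) + O(n^1): log_6(26) = 1.8184. This is Case 1 of the Master Theorem (c < log_b(a), work dominated by leaves), giving O(n^(log_6 26)).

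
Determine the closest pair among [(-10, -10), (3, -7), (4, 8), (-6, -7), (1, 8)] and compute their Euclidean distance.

Computing all pairwise distances among 5 points:

d((-10, -10), (3, -7)) = 13.3417
d((-10, -10), (4, 8)) = 22.8035
d((-10, -10), (-6, -7)) = 5.0
d((-10, -10), (1, 8)) = 21.095
d((3, -7), (4, 8)) = 15.0333
d((3, -7), (-6, -7)) = 9.0
d((3, -7), (1, 8)) = 15.1327
d((4, 8), (-6, -7)) = 18.0278
d((4, 8), (1, 8)) = 3.0 <-- minimum
d((-6, -7), (1, 8)) = 16.5529

Closest pair: (4, 8) and (1, 8) with distance 3.0

The closest pair is (4, 8) and (1, 8) with Euclidean distance 3.0. For 5 points, brute-force pairwise comparison is shown above. For large n, the divide-and-conquer algorithm (sort by x, recurse on halves, check the dividing strip) achieves O(n log n).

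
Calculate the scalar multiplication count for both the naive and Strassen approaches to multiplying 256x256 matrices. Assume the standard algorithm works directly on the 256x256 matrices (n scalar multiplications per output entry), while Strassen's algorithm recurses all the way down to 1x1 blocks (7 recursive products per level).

Matrix multiplication for 256x256 matrices:

Standard algorithm: 256^3 = 16777216 multiplications
Strassen's algorithm: 7^(log2(256)) = 7^8 = 5764801 multiplications
Savings: 16777216 - 5764801 = 11012415 multiplications

Standard: 16777216 multiplications (256^3). Strassen: 5764801 multiplications (7^8). Strassen reduces 8 recursive multiplications to 7 at each level.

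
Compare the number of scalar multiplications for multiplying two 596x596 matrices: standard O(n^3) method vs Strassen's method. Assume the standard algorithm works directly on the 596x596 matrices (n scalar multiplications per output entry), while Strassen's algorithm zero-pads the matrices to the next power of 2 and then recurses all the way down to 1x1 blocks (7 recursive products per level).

Matrix multiplication for 596x596 matrices:

Strassen's algorithm requires power-of-2 dimensions. Pad 596x596 to 1024x1024 (next power of 2).

Standard algorithm: 596^3 = 211708736 multiplications
Strassen's algorithm: 7^(log2(1024)) = 7^10 = 282475249 multiplications
Difference: 211708736 - 282475249 = -70766513 (Strassen uses MORE here due to padding overhead — for small or just-over-power-of-2 n, padding can outweigh the per-level savings)

Standard: 211708736 multiplications (596^3). Strassen: 282475249 multiplications (7^10, after padding to 1024x1024). Strassen reduces 8 recursive multiplications to 7 at each level.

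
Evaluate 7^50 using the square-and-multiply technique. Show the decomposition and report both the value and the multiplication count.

Computing 7^50 by squaring (build up from 7^1; each line after the first costs one multiplication):

7^1 = 7
7^2 = (7^1)^2 = 7^2 = 49
7^3 = 7 * 7^2 = 7 * 49 = 343
7^6 = (7^3)^2 = 343^2 = 117649
7^12 = (7^6)^2 = 117649^2 = 13841287201
7^24 = (7^12)^2 = 13841287201^2 = 191581231380566414401
7^25 = 7 * 7^24 = 7 * 191581231380566414401 = 1341068619663964900807
7^50 = (7^25)^2 = 1341068619663964900807^2 = 1798465042647412146620280340569649349251249

Result: 1798465042647412146620280340569649349251249
Multiplications needed: 7 (7 lines after 7^1)

7^50 = 1798465042647412146620280340569649349251249. Using exponentiation by squaring, this requires 7 multiplications. The key idea: if the exponent is even, square the half-power; if odd, multiply by the base once.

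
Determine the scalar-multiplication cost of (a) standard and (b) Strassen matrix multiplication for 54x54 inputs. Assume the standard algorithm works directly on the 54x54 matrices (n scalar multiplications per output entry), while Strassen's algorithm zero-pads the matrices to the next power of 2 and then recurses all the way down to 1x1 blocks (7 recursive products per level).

Matrix multiplication for 54x54 matrices:

Strassen's algorithm requires power-of-2 dimensions. Pad 54x54 to 64x64 (next power of 2).

Standard algorithm: 54^3 = 157464 multiplications
Strassen's algorithm: 7^(log2(64)) = 7^6 = 117649 multiplications
Savings: 157464 - 117649 = 39815 multiplications

Standard: 157464 multiplications (54^3). Strassen: 117649 multiplications (7^6, after padding to 64x64). Strassen reduces 8 recursive multiplications to 7 at each level.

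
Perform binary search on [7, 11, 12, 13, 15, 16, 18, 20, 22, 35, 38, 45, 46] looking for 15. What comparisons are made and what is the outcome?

Binary search for 15 in [7, 11, 12, 13, 15, 16, 18, 20, 22, 35, 38, 45, 46]:

lo=0, hi=12, mid=6, arr[mid]=18 -> 18 > 15, search left half
lo=0, hi=5, mid=2, arr[mid]=12 -> 12 < 15, search right half
lo=3, hi=5, mid=4, arr[mid]=15 -> Found target at index 4!

Binary search finds 15 at index 4 after 3 comparisons. The search repeatedly halves the search space by comparing with the middle element.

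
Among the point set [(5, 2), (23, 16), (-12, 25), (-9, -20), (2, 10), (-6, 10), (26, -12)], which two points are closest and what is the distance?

Computing all pairwise distances among 7 points:

d((5, 2), (23, 16)) = 22.8035
d((5, 2), (-12, 25)) = 28.6007
d((5, 2), (-9, -20)) = 26.0768
d((5, 2), (2, 10)) = 8.544
d((5, 2), (-6, 10)) = 13.6015
d((5, 2), (26, -12)) = 25.2389
d((23, 16), (-12, 25)) = 36.1386
d((23, 16), (-9, -20)) = 48.1664
d((23, 16), (2, 10)) = 21.8403
d((23, 16), (-6, 10)) = 29.6142
d((23, 16), (26, -12)) = 28.1603
d((-12, 25), (-9, -20)) = 45.0999
d((-12, 25), (2, 10)) = 20.5183
d((-12, 25), (-6, 10)) = 16.1555
d((-12, 25), (26, -12)) = 53.0377
d((-9, -20), (2, 10)) = 31.9531
d((-9, -20), (-6, 10)) = 30.1496
d((-9, -20), (26, -12)) = 35.9026
d((2, 10), (-6, 10)) = 8.0 <-- minimum
d((2, 10), (26, -12)) = 32.5576
d((-6, 10), (26, -12)) = 38.833

Closest pair: (2, 10) and (-6, 10) with distance 8.0

The closest pair is (2, 10) and (-6, 10) with Euclidean distance 8.0. For 7 points, brute-force pairwise comparison is shown above. For large n, the divide-and-conquer algorithm (sort by x, recurse on halves, check the dividing strip) achieves O(n log n).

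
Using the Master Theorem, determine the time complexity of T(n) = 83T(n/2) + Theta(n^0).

Master Theorem for T(n) = 83T(n/2) + O(n^0):

a = 83, b = 2, c = 0
log_b(a) = log_2(83) = 6.3750

Case 1: c = 0 < log_2(83) = 6.3750
T(n) = O(n^(log_2 83))

For T(n) = 83T(n/2) + O(n^0): log_2(83) = 6.3750. This is Case 1 of the Master Theorem (c < log_b(a), work dominated by leaves), giving O(n^(log_2 83)).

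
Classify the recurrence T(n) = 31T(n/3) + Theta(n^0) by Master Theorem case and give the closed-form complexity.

Master Theorem for T(n) = 31T(n/3) + O(n^0):

a = 31, b = 3, c = 0
log_b(a) = log_3(31) = 3.1257

Case 1: c = 0 < log_3(31) = 3.1257
T(n) = O(n^(log_3 31))

For T(n) = 31T(n/3) + O(n^0): log_3(31) = 3.1257. This is Case 1 of the Master Theorem (c < log_b(a), work dominated by leaves), giving O(n^(log_3 31)).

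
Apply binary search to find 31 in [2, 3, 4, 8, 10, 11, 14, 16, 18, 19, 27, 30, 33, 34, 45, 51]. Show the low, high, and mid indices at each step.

Binary search for 31 in [2, 3, 4, 8, 10, 11, 14, 16, 18, 19, 27, 30, 33, 34, 45, 51]:

lo=0, hi=15, mid=7, arr[mid]=16 -> 16 < 31, search right half
lo=8, hi=15, mid=11, arr[mid]=30 -> 30 < 31, search right half
lo=12, hi=15, mid=13, arr[mid]=34 -> 34 > 31, search left half
lo=12, hi=12, mid=12, arr[mid]=33 -> 33 > 31, search left half
lo=12 > hi=11, target 31 not found

Binary search determines that 31 is not in the array after 4 comparisons. The search space was exhausted without finding the target.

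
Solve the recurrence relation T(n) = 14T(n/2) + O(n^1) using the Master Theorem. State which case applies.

Master Theorem for T(n) = 14T(n/2) + O(n^1):

a = 14, b = 2, c = 1
log_b(a) = log_2(14) = 3.8074

Case 1: c = 1 < log_2(14) = 3.8074
T(n) = O(n^(log_2 14))

For T(n) = 14T(n/2) + O(n^1): log_2(14) = 3.8074. This is Case 1 of the Master Theorem (c < log_b(a), work dominated by leaves), giving O(n^(log_2 14)).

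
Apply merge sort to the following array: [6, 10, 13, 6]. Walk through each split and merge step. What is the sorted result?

Merge sort trace:

Split: [6, 10, 13, 6] -> [6, 10] and [13, 6]
  Split: [6, 10] -> [6] and [10]
  Merge: [6] + [10] -> [6, 10]
  Split: [13, 6] -> [13] and [6]
  Merge: [13] + [6] -> [6, 13]
Merge: [6, 10] + [6, 13] -> [6, 6, 10, 13]

Final sorted array: [6, 6, 10, 13]

The merge sort proceeds by recursively splitting the array and merging sorted halves.
After all merges, the sorted array is [6, 6, 10, 13].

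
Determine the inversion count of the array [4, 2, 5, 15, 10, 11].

Finding inversions in [4, 2, 5, 15, 10, 11]:

(0, 1): arr[0]=4 > arr[1]=2
(3, 4): arr[3]=15 > arr[4]=10
(3, 5): arr[3]=15 > arr[5]=11

Total inversions: 3

The array has 3 inversion(s): (0,1), (3,4), (3,5). Each pair (i,j) satisfies i < j and arr[i] > arr[j].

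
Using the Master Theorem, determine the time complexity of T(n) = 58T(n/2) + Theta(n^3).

Master Theorem for T(n) = 58T(n/2) + O(n^3):

a = 58, b = 2, c = 3
log_b(a) = log_2(58) = 5.8580

Case 1: c = 3 < log_2(58) = 5.8580
T(n) = O(n^(log_2 58))

For T(n) = 58T(n/2) + O(n^3): log_2(58) = 5.8580. This is Case 1 of the Master Theorem (c < log_b(a), work dominated by leaves), giving O(n^(log_2 58)).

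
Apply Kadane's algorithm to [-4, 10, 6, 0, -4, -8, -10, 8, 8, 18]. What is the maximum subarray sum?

Using Kadane's algorithm on [-4, 10, 6, 0, -4, -8, -10, 8, 8, 18]:

Scanning through the array:
Position 1 (value 10): max_ending_here = 10, max_so_far = 10
Position 2 (value 6): max_ending_here = 16, max_so_far = 16
Position 3 (value 0): max_ending_here = 16, max_so_far = 16
Position 4 (value -4): max_ending_here = 12, max_so_far = 16
Position 5 (value -8): max_ending_here = 4, max_so_far = 16
Position 6 (value -10): max_ending_here = -6, max_so_far = 16
Position 7 (value 8): max_ending_here = 8, max_so_far = 16
Position 8 (value 8): max_ending_here = 16, max_so_far = 16
Position 9 (value 18): max_ending_here = 34, max_so_far = 34

Maximum subarray: [8, 8, 18]
Maximum sum: 34

The maximum subarray is [8, 8, 18] with sum 34. This subarray runs from index 7 to index 9.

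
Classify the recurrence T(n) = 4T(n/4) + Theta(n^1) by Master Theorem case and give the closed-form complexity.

Master Theorem for T(n) = 4T(n/4) + O(n^1):

a = 4, b = 4, c = 1
log_b(a) = log_4(4) = 1.0000

Case 2: c = 1 = log_4(4) = 1.0000
T(n) = O(n^1 log n) = O(n log n)

For T(n) = 4T(n/4) + O(n^1): log_4(4) = 1.0000. This is Case 2 of the Master Theorem (c = log_b(a), equal work at all levels), giving O(n log n).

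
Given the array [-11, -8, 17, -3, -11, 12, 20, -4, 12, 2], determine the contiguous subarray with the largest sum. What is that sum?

Using Kadane's algorithm on [-11, -8, 17, -3, -11, 12, 20, -4, 12, 2]:

Scanning through the array:
Position 1 (value -8): max_ending_here = -8, max_so_far = -8
Position 2 (value 17): max_ending_here = 17, max_so_far = 17
Position 3 (value -3): max_ending_here = 14, max_so_far = 17
Position 4 (value -11): max_ending_here = 3, max_so_far = 17
Position 5 (value 12): max_ending_here = 15, max_so_far = 17
Position 6 (value 20): max_ending_here = 35, max_so_far = 35
Position 7 (value -4): max_ending_here = 31, max_so_far = 35
Position 8 (value 12): max_ending_here = 43, max_so_far = 43
Position 9 (value 2): max_ending_here = 45, max_so_far = 45

Maximum subarray: [17, -3, -11, 12, 20, -4, 12, 2]
Maximum sum: 45

The maximum subarray is [17, -3, -11, 12, 20, -4, 12, 2] with sum 45. This subarray runs from index 2 to index 9.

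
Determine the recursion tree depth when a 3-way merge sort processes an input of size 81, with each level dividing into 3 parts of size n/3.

For divide and conquer with division factor 3:

Problem sizes at each level:
Level 0: 81
Level 1: 27
Level 2: 9
Level 3: 3
Level 4: 1

The root is level 0 and the size-1 base case is level 4 (the tree spans levels 0 through 4, i.e. 5 levels counting the root), so the depth is the number of divisions: log_3(81) = 4

The recursion tree depth is log_3(81) = 4. At each level, the problem size is divided by 3, so it takes 4 divisions to reduce to a base case of size 1. The algorithm makes 3 recursive calls at each level.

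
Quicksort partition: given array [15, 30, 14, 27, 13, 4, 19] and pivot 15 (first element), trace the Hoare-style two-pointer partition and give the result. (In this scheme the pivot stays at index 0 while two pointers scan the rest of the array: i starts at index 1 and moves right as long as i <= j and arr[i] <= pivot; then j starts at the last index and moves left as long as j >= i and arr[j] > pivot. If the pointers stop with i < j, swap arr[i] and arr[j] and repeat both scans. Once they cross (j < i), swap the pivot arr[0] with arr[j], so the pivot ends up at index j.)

Hoare-style two-pointer partition with pivot = 15:

Initial array: [15, 30, 14, 27, 13, 4, 19]

Pointers start at i = 1, j = 6.
i stops at index 1 (arr[1]=30 > 15), j stops at index 5 (arr[5]=4 <= 15): swap arr[1] and arr[5], array becomes [15, 4, 14, 27, 13, 30, 19]
i stops at index 3 (arr[3]=27 > 15), j stops at index 4 (arr[4]=13 <= 15): swap arr[3] and arr[4], array becomes [15, 4, 14, 13, 27, 30, 19]
i ends at 4, j ends at 3: the pointers have crossed (j < i), so scanning stops.

Swap pivot arr[0] with arr[3] to place pivot at position 3: [13, 4, 14, 15, 27, 30, 19]
Pivot position: 3

After partitioning with pivot 15, the array becomes [13, 4, 14, 15, 27, 30, 19]. The pivot is placed at index 3. All elements to the left of the pivot are <= 15, and all elements to the right are > 15.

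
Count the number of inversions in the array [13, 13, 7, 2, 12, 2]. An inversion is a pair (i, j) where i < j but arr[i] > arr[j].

Finding inversions in [13, 13, 7, 2, 12, 2]:

(0, 2): arr[0]=13 > arr[2]=7
(0, 3): arr[0]=13 > arr[3]=2
(0, 4): arr[0]=13 > arr[4]=12
(0, 5): arr[0]=13 > arr[5]=2
(1, 2): arr[1]=13 > arr[2]=7
(1, 3): arr[1]=13 > arr[3]=2
(1, 4): arr[1]=13 > arr[4]=12
(1, 5): arr[1]=13 > arr[5]=2
(2, 3): arr[2]=7 > arr[3]=2
(2, 5): arr[2]=7 > arr[5]=2
(4, 5): arr[4]=12 > arr[5]=2

Total inversions: 11

The array has 11 inversion(s): (0,2), (0,3), (0,4), (0,5), (1,2), (1,3), (1,4), (1,5), (2,3), (2,5), (4,5). Each pair (i,j) satisfies i < j and arr[i] > arr[j].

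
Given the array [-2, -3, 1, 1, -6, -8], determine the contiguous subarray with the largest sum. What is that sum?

Using Kadane's algorithm on [-2, -3, 1, 1, -6, -8]:

Scanning through the array:
Position 1 (value -3): max_ending_here = -3, max_so_far = -2
Position 2 (value 1): max_ending_here = 1, max_so_far = 1
Position 3 (value 1): max_ending_here = 2, max_so_far = 2
Position 4 (value -6): max_ending_here = -4, max_so_far = 2
Position 5 (value -8): max_ending_here = -8, max_so_far = 2

Maximum subarray: [1, 1]
Maximum sum: 2

The maximum subarray is [1, 1] with sum 2. This subarray runs from index 2 to index 3.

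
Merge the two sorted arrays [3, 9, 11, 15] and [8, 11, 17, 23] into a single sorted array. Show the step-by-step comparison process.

Merging process:

Compare 3 vs 8: take 3 from left. Merged: [3]
Compare 9 vs 8: take 8 from right. Merged: [3, 8]
Compare 9 vs 11: take 9 from left. Merged: [3, 8, 9]
Compare 11 vs 11: take 11 from left. Merged: [3, 8, 9, 11]
Compare 15 vs 11: take 11 from right. Merged: [3, 8, 9, 11, 11]
Compare 15 vs 17: take 15 from left. Merged: [3, 8, 9, 11, 11, 15]
Append remaining from right: [17, 23]. Merged: [3, 8, 9, 11, 11, 15, 17, 23]

Final merged array: [3, 8, 9, 11, 11, 15, 17, 23]
Total comparisons: 6

The merged array is [3, 8, 9, 11, 11, 15, 17, 23], requiring 6 comparisons. The merge step runs in O(n) time where n is the total number of elements.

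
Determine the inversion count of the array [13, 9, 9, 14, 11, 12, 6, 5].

Finding inversions in [13, 9, 9, 14, 11, 12, 6, 5]:

(0, 1): arr[0]=13 > arr[1]=9
(0, 2): arr[0]=13 > arr[2]=9
(0, 4): arr[0]=13 > arr[4]=11
(0, 5): arr[0]=13 > arr[5]=12
(0, 6): arr[0]=13 > arr[6]=6
(0, 7): arr[0]=13 > arr[7]=5
(1, 6): arr[1]=9 > arr[6]=6
(1, 7): arr[1]=9 > arr[7]=5
(2, 6): arr[2]=9 > arr[6]=6
(2, 7): arr[2]=9 > arr[7]=5
(3, 4): arr[3]=14 > arr[4]=11
(3, 5): arr[3]=14 > arr[5]=12
(3, 6): arr[3]=14 > arr[6]=6
(3, 7): arr[3]=14 > arr[7]=5
(4, 6): arr[4]=11 > arr[6]=6
(4, 7): arr[4]=11 > arr[7]=5
(5, 6): arr[5]=12 > arr[6]=6
(5, 7): arr[5]=12 > arr[7]=5
(6, 7): arr[6]=6 > arr[7]=5

Total inversions: 19

The array has 19 inversion(s): (0,1), (0,2), (0,4), (0,5), (0,6), (0,7), (1,6), (1,7), (2,6), (2,7), (3,4), (3,5), (3,6), (3,7), (4,6), (4,7), (5,6), (5,7), (6,7). Each pair (i,j) satisfies i < j and arr[i] > arr[j].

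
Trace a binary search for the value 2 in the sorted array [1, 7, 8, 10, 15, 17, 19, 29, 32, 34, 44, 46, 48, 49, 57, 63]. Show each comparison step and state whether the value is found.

Binary search for 2 in [1, 7, 8, 10, 15, 17, 19, 29, 32, 34, 44, 46, 48, 49, 57, 63]:

lo=0, hi=15, mid=7, arr[mid]=29 -> 29 > 2, search left half
lo=0, hi=6, mid=3, arr[mid]=10 -> 10 > 2, search left half
lo=0, hi=2, mid=1, arr[mid]=7 -> 7 > 2, search left half
lo=0, hi=0, mid=0, arr[mid]=1 -> 1 < 2, search right half
lo=1 > hi=0, target 2 not found

Binary search determines that 2 is not in the array after 4 comparisons. The search space was exhausted without finding the target.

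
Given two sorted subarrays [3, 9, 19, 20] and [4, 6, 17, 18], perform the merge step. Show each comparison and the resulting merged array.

Merging process:

Compare 3 vs 4: take 3 from left. Merged: [3]
Compare 9 vs 4: take 4 from right. Merged: [3, 4]
Compare 9 vs 6: take 6 from right. Merged: [3, 4, 6]
Compare 9 vs 17: take 9 from left. Merged: [3, 4, 6, 9]
Compare 19 vs 17: take 17 from right. Merged: [3, 4, 6, 9, 17]
Compare 19 vs 18: take 18 from right. Merged: [3, 4, 6, 9, 17, 18]
Append remaining from left: [19, 20]. Merged: [3, 4, 6, 9, 17, 18, 19, 20]

Final merged array: [3, 4, 6, 9, 17, 18, 19, 20]
Total comparisons: 6

The merged array is [3, 4, 6, 9, 17, 18, 19, 20], requiring 6 comparisons. The merge step runs in O(n) time where n is the total number of elements.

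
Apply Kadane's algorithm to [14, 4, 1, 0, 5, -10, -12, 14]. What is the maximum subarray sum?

Using Kadane's algorithm on [14, 4, 1, 0, 5, -10, -12, 14]:

Scanning through the array:
Position 1 (value 4): max_ending_here = 18, max_so_far = 18
Position 2 (value 1): max_ending_here = 19, max_so_far = 19
Position 3 (value 0): max_ending_here = 19, max_so_far = 19
Position 4 (value 5): max_ending_here = 24, max_so_far = 24
Position 5 (value -10): max_ending_here = 14, max_so_far = 24
Position 6 (value -12): max_ending_here = 2, max_so_far = 24
Position 7 (value 14): max_ending_here = 16, max_so_far = 24

Maximum subarray: [14, 4, 1, 0, 5]
Maximum sum: 24

The maximum subarray is [14, 4, 1, 0, 5] with sum 24. This subarray runs from index 0 to index 4.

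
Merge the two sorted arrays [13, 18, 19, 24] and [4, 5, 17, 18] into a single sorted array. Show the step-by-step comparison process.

Merging process:

Compare 13 vs 4: take 4 from right. Merged: [4]
Compare 13 vs 5: take 5 from right. Merged: [4, 5]
Compare 13 vs 17: take 13 from left. Merged: [4, 5, 13]
Compare 18 vs 17: take 17 from right. Merged: [4, 5, 13, 17]
Compare 18 vs 18: take 18 from left. Merged: [4, 5, 13, 17, 18]
Compare 19 vs 18: take 18 from right. Merged: [4, 5, 13, 17, 18, 18]
Append remaining from left: [19, 24]. Merged: [4, 5, 13, 17, 18, 18, 19, 24]

Final merged array: [4, 5, 13, 17, 18, 18, 19, 24]
Total comparisons: 6

The merged array is [4, 5, 13, 17, 18, 18, 19, 24], requiring 6 comparisons. The merge step runs in O(n) time where n is the total number of elements.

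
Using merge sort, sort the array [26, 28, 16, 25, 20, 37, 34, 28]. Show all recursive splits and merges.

Merge sort trace:

Split: [26, 28, 16, 25, 20, 37, 34, 28] -> [26, 28, 16, 25] and [20, 37, 34, 28]
  Split: [26, 28, 16, 25] -> [26, 28] and [16, 25]
    Split: [26, 28] -> [26] and [28]
    Merge: [26] + [28] -> [26, 28]
    Split: [16, 25] -> [16] and [25]
    Merge: [16] + [25] -> [16, 25]
  Merge: [26, 28] + [16, 25] -> [16, 25, 26, 28]
  Split: [20, 37, 34, 28] -> [20, 37] and [34, 28]
    Split: [20, 37] -> [20] and [37]
    Merge: [20] + [37] -> [20, 37]
    Split: [34, 28] -> [34] and [28]
    Merge: [34] + [28] -> [28, 34]
  Merge: [20, 37] + [28, 34] -> [20, 28, 34, 37]
Merge: [16, 25, 26, 28] + [20, 28, 34, 37] -> [16, 20, 25, 26, 28, 28, 34, 37]

Final sorted array: [16, 20, 25, 26, 28, 28, 34, 37]

The merge sort proceeds by recursively splitting the array and merging sorted halves.
After all merges, the sorted array is [16, 20, 25, 26, 28, 28, 34, 37].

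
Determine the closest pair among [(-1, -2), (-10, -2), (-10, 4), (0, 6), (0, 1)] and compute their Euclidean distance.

Computing all pairwise distances among 5 points:

d((-1, -2), (-10, -2)) = 9.0
d((-1, -2), (-10, 4)) = 10.8167
d((-1, -2), (0, 6)) = 8.0623
d((-1, -2), (0, 1)) = 3.1623 <-- minimum
d((-10, -2), (-10, 4)) = 6.0
d((-10, -2), (0, 6)) = 12.8062
d((-10, -2), (0, 1)) = 10.4403
d((-10, 4), (0, 6)) = 10.198
d((-10, 4), (0, 1)) = 10.4403
d((0, 6), (0, 1)) = 5.0

Closest pair: (-1, -2) and (0, 1) with distance 3.1623

The closest pair is (-1, -2) and (0, 1) with Euclidean distance 3.1623. For 5 points, brute-force pairwise comparison is shown above. For large n, the divide-and-conquer algorithm (sort by x, recurse on halves, check the dividing strip) achieves O(n log n).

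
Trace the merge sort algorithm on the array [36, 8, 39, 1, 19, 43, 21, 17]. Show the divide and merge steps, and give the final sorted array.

Merge sort trace:

Split: [36, 8, 39, 1, 19, 43, 21, 17] -> [36, 8, 39, 1] and [19, 43, 21, 17]
  Split: [36, 8, 39, 1] -> [36, 8] and [39, 1]
    Split: [36, 8] -> [36] and [8]
    Merge: [36] + [8] -> [8, 36]
    Split: [39, 1] -> [39] and [1]
    Merge: [39] + [1] -> [1, 39]
  Merge: [8, 36] + [1, 39] -> [1, 8, 36, 39]
  Split: [19, 43, 21, 17] -> [19, 43] and [21, 17]
    Split: [19, 43] -> [19] and [43]
    Merge: [19] + [43] -> [19, 43]
    Split: [21, 17] -> [21] and [17]
    Merge: [21] + [17] -> [17, 21]
  Merge: [19, 43] + [17, 21] -> [17, 19, 21, 43]
Merge: [1, 8, 36, 39] + [17, 19, 21, 43] -> [1, 8, 17, 19, 21, 36, 39, 43]

Final sorted array: [1, 8, 17, 19, 21, 36, 39, 43]

The merge sort proceeds by recursively splitting the array and merging sorted halves.
After all merges, the sorted array is [1, 8, 17, 19, 21, 36, 39, 43].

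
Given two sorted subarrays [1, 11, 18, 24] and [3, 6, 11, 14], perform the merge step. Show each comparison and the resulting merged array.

Merging process:

Compare 1 vs 3: take 1 from left. Merged: [1]
Compare 11 vs 3: take 3 from right. Merged: [1, 3]
Compare 11 vs 6: take 6 from right. Merged: [1, 3, 6]
Compare 11 vs 11: take 11 from left. Merged: [1, 3, 6, 11]
Compare 18 vs 11: take 11 from right. Merged: [1, 3, 6, 11, 11]
Compare 18 vs 14: take 14 from right. Merged: [1, 3, 6, 11, 11, 14]
Append remaining from left: [18, 24]. Merged: [1, 3, 6, 11, 11, 14, 18, 24]

Final merged array: [1, 3, 6, 11, 11, 14, 18, 24]
Total comparisons: 6

The merged array is [1, 3, 6, 11, 11, 14, 18, 24], requiring 6 comparisons. The merge step runs in O(n) time where n is the total number of elements.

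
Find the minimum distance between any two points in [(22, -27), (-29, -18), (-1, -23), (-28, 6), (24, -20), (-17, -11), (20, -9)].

Computing all pairwise distances among 7 points:

d((22, -27), (-29, -18)) = 51.788
d((22, -27), (-1, -23)) = 23.3452
d((22, -27), (-28, 6)) = 59.9083
d((22, -27), (24, -20)) = 7.2801 <-- minimum
d((22, -27), (-17, -11)) = 42.1545
d((22, -27), (20, -9)) = 18.1108
d((-29, -18), (-1, -23)) = 28.4429
d((-29, -18), (-28, 6)) = 24.0208
d((-29, -18), (24, -20)) = 53.0377
d((-29, -18), (-17, -11)) = 13.8924
d((-29, -18), (20, -9)) = 49.8197
d((-1, -23), (-28, 6)) = 39.6232
d((-1, -23), (24, -20)) = 25.1794
d((-1, -23), (-17, -11)) = 20.0
d((-1, -23), (20, -9)) = 25.2389
d((-28, 6), (24, -20)) = 58.1378
d((-28, 6), (-17, -11)) = 20.2485
d((-28, 6), (20, -9)) = 50.2892
d((24, -20), (-17, -11)) = 41.9762
d((24, -20), (20, -9)) = 11.7047
d((-17, -11), (20, -9)) = 37.054

Closest pair: (22, -27) and (24, -20) with distance 7.2801

The closest pair is (22, -27) and (24, -20) with Euclidean distance 7.2801. For 7 points, brute-force pairwise comparison is shown above. For large n, the divide-and-conquer algorithm (sort by x, recurse on halves, check the dividing strip) achieves O(n log n).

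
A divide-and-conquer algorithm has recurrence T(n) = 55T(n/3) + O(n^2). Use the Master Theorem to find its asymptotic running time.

Master Theorem for T(n) = 55T(n/3) + O(n^2):

a = 55, b = 3, c = 2
log_b(a) = log_3(55) = 3.6476

Case 1: c = 2 < log_3(55) = 3.6476
T(n) = O(n^(log_3 55))

For T(n) = 55T(n/3) + O(n^2): log_3(55) = 3.6476. This is Case 1 of the Master Theorem (c < log_b(a), work dominated by leaves), giving O(n^(log_3 55)).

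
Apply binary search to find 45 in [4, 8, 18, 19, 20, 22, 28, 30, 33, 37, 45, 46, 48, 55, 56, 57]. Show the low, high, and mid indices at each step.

Binary search for 45 in [4, 8, 18, 19, 20, 22, 28, 30, 33, 37, 45, 46, 48, 55, 56, 57]:

lo=0, hi=15, mid=7, arr[mid]=30 -> 30 < 45, search right half
lo=8, hi=15, mid=11, arr[mid]=46 -> 46 > 45, search left half
lo=8, hi=10, mid=9, arr[mid]=37 -> 37 < 45, search right half
lo=10, hi=10, mid=10, arr[mid]=45 -> Found target at index 10!

Binary search finds 45 at index 10 after 4 comparisons. The search repeatedly halves the search space by comparing with the middle element.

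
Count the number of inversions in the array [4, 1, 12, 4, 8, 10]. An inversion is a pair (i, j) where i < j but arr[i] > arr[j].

Finding inversions in [4, 1, 12, 4, 8, 10]:

(0, 1): arr[0]=4 > arr[1]=1
(2, 3): arr[2]=12 > arr[3]=4
(2, 4): arr[2]=12 > arr[4]=8
(2, 5): arr[2]=12 > arr[5]=10

Total inversions: 4

The array has 4 inversion(s): (0,1), (2,3), (2,4), (2,5). Each pair (i,j) satisfies i < j and arr[i] > arr[j].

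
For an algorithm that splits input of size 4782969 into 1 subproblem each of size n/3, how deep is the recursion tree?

For divide and conquer with division factor 3:

Problem sizes at each level:
Level 0: 4782969
Level 1: 1594323
Level 2: 531441
Level 3: 177147
Level 4: 59049
Level 5: 19683
Level 6: 6561
Level 7: 2187
Level 8: 729
Level 9: 243
Level 10: 81
Level 11: 27
Level 12: 9
Level 13: 3
Level 14: 1

The root is level 0 and the size-1 base case is level 14 (the tree spans levels 0 through 14, i.e. 15 levels counting the root), so the depth is the number of divisions: log_3(4782969) = 14

The recursion tree depth is log_3(4782969) = 14. At each level, the problem size is divided by 3, so it takes 14 divisions to reduce to a base case of size 1. The algorithm makes 1 recursive call at each level.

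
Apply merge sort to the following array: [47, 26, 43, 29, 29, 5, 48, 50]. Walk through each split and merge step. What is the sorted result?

Merge sort trace:

Split: [47, 26, 43, 29, 29, 5, 48, 50] -> [47, 26, 43, 29] and [29, 5, 48, 50]
  Split: [47, 26, 43, 29] -> [47, 26] and [43, 29]
    Split: [47, 26] -> [47] and [26]
    Merge: [47] + [26] -> [26, 47]
    Split: [43, 29] -> [43] and [29]
    Merge: [43] + [29] -> [29, 43]
  Merge: [26, 47] + [29, 43] -> [26, 29, 43, 47]
  Split: [29, 5, 48, 50] -> [29, 5] and [48, 50]
    Split: [29, 5] -> [29] and [5]
    Merge: [29] + [5] -> [5, 29]
    Split: [48, 50] -> [48] and [50]
    Merge: [48] + [50] -> [48, 50]
  Merge: [5, 29] + [48, 50] -> [5, 29, 48, 50]
Merge: [26, 29, 43, 47] + [5, 29, 48, 50] -> [5, 26, 29, 29, 43, 47, 48, 50]

Final sorted array: [5, 26, 29, 29, 43, 47, 48, 50]

The merge sort proceeds by recursively splitting the array and merging sorted halves.
After all merges, the sorted array is [5, 26, 29, 29, 43, 47, 48, 50].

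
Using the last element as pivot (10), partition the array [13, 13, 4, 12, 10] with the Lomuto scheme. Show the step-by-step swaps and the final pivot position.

Lomuto partition with pivot = 10:

Initial array: [13, 13, 4, 12, 10]

arr[0]=13 > 10: no swap
arr[1]=13 > 10: no swap
arr[2]=4 <= 10: swap with position 0, array becomes [4, 13, 13, 12, 10]
arr[3]=12 > 10: no swap

Place pivot at position 1: [4, 10, 13, 12, 13]
Pivot position: 1

After partitioning with pivot 10, the array becomes [4, 10, 13, 12, 13]. The pivot is placed at index 1. All elements to the left of the pivot are <= 10, and all elements to the right are > 10.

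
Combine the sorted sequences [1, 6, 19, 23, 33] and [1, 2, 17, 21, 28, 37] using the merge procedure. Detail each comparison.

Merging process:

Compare 1 vs 1: take 1 from left. Merged: [1]
Compare 6 vs 1: take 1 from right. Merged: [1, 1]
Compare 6 vs 2: take 2 from right. Merged: [1, 1, 2]
Compare 6 vs 17: take 6 from left. Merged: [1, 1, 2, 6]
Compare 19 vs 17: take 17 from right. Merged: [1, 1, 2, 6, 17]
Compare 19 vs 21: take 19 from left. Merged: [1, 1, 2, 6, 17, 19]
Compare 23 vs 21: take 21 from right. Merged: [1, 1, 2, 6, 17, 19, 21]
Compare 23 vs 28: take 23 from left. Merged: [1, 1, 2, 6, 17, 19, 21, 23]
Compare 33 vs 28: take 28 from right. Merged: [1, 1, 2, 6, 17, 19, 21, 23, 28]
Compare 33 vs 37: take 33 from left. Merged: [1, 1, 2, 6, 17, 19, 21, 23, 28, 33]
Append remaining from right: [37]. Merged: [1, 1, 2, 6, 17, 19, 21, 23, 28, 33, 37]

Final merged array: [1, 1, 2, 6, 17, 19, 21, 23, 28, 33, 37]
Total comparisons: 10

The merged array is [1, 1, 2, 6, 17, 19, 21, 23, 28, 33, 37], requiring 10 comparisons. The merge step runs in O(n) time where n is the total number of elements.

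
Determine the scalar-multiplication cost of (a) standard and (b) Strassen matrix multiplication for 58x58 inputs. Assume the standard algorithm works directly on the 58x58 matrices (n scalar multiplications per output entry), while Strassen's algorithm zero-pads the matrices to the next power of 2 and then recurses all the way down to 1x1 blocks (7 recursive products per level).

Matrix multiplication for 58x58 matrices:

Strassen's algorithm requires power-of-2 dimensions. Pad 58x58 to 64x64 (next power of 2).

Standard algorithm: 58^3 = 195112 multiplications
Strassen's algorithm: 7^(log2(64)) = 7^6 = 117649 multiplications
Savings: 195112 - 117649 = 77463 multiplications

Standard: 195112 multiplications (58^3). Strassen: 117649 multiplications (7^6, after padding to 64x64). Strassen reduces 8 recursive multiplications to 7 at each level.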